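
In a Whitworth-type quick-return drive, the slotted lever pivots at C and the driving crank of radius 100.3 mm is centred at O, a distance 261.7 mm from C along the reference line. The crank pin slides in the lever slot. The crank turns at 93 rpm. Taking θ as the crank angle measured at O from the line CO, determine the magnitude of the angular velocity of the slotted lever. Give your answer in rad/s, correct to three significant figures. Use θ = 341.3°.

2.65

ω = 9.739 rad/s (from 93 rpm).
Crank pin A relative to C: A = (d + r cosθ, r sinθ); lever angle φ = atan2(r sinθ, d + r cosθ).
Differentiating tanφ: φ̇ = rω(d cosθ + r)/(d² + r² + 2dr cosθ).
d² + r² + 2dr cosθ = |CA|² = 0.128273 m²;  d cosθ + r = +0.34818 m.
|ω_lever| = |0.1003·9.739·+0.34818| / 0.128273 = 2.6515 rad/s.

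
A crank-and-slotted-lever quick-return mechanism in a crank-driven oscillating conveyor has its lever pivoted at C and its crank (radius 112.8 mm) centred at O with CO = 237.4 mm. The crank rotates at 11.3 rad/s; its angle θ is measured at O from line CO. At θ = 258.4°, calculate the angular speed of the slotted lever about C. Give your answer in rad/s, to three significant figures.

1.42

ω = 11.3 rad/s
Crank pin A relative to C: A = (d + r cosθ, r sinθ); lever angle φ = atan2(r sinθ, d + r cosθ).
Differentiating tanφ: φ̇ = rω(d cosθ + r)/(d² + r² + 2dr cosθ).
d² + r² + 2dr cosθ = |CA|² = 0.0583134 m²;  d cosθ + r = +0.065064 m.
|ω_lever| = |0.1128·11.3·+0.065064| / 0.0583134 = 1.4222 rad/s.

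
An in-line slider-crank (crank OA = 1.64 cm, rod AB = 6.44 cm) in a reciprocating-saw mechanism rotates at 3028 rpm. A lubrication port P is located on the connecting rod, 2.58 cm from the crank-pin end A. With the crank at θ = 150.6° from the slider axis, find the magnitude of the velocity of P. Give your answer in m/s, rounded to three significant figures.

3.57

ω = 317.1 rad/s.  Crank-pin speed |V_A| = rω = 5.2003 m/s, perpendicular to OA.
Rod angle: sinφ = −(r/L) sinθ ⇒ φ = -7.181°; ω_rod = −rω cosθ/√(L²−r²sin²θ) = +70.907 rad/s.
V_P = V_A + ω_rod × AP, with AP = 0.0258 m along the rod.
Components: V_Px = −rω sinθ − a·ω_rod·sinφ = -2.3241 m/s;  V_Py = rω cosθ + a·ω_rod·cosφ = -2.7155 m/s.
|V_P| = √(V_Px² + V_Py²) = 3.5743 m/s.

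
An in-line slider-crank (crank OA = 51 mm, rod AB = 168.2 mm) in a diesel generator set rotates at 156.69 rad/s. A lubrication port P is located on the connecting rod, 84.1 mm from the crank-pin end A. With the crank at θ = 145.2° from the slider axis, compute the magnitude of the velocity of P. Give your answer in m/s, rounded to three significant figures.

ω = 156.7 rad/s.  Crank-pin speed |V_A| = rω = 7.9912 m/s, perpendicular to OA.
Rod angle: sinφ = −(r/L) sinθ ⇒ φ = -9.965°; ω_rod = −rω cosθ/√(L²−r²sin²θ) = +39.61 rad/s.
V_P = V_A + ω_rod × AP, with AP = 0.0841 m along the rod.
Components: V_Px = −rω sinθ − a·ω_rod·sinφ = -3.9842 m/s;  V_Py = rω cosθ + a·ω_rod·cosφ = -3.281 m/s.
|V_P| = √(V_Px² + V_Py²) = 5.1613 m/s.

5.16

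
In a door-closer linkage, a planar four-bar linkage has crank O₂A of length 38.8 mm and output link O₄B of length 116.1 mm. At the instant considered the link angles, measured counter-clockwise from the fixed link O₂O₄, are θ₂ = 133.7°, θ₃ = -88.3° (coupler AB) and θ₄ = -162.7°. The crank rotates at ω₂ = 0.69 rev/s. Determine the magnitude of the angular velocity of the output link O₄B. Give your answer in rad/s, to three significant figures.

ω₂ = 4.335 rad/s (from 0.69 rev/s).
Differentiating the loop-closure r₂e^{iθ₂}+r₃e^{iθ₃}=r₁+r₄e^{iθ₄} gives r₂ω₂e^{iθ₂}+r₃ω₃e^{iθ₃}=r₄ω₄e^{iθ₄}.
Eliminating the other unknown: ω₄ = r₂ω₂ sin(θ₂−θ₃) / [r₄ sin(θ₄−θ₃)].
Numerator sine = -0.66913; denominator sine = -0.96316.
Result = 0.0388·4.335·(-0.66913) / (0.1161·(-0.96316)) = +1.0066 rad/s; magnitude 1.0066 rad/s.

1.01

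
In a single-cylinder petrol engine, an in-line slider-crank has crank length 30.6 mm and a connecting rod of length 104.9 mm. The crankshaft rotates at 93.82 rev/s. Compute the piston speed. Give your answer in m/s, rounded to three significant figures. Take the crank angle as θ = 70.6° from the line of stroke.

18.7

ω = 2π·93.8 = 589.5 rad/s
For an in-line slider-crank, x = r cosθ + √(L² − r² sin²θ), so v = −rω sinθ·[1 + r cosθ/√(L² − r² sin²θ)].
With r = 0.0306 m, L = 0.1049 m, θ = 70.6°: √(L² − r² sin²θ) = 0.10085 m.
v = −0.0306·589.5·0.94322·[1 + 0.0306·0.33216/0.10085] = -18.729 m/s.
|v| = 18.729 m/s.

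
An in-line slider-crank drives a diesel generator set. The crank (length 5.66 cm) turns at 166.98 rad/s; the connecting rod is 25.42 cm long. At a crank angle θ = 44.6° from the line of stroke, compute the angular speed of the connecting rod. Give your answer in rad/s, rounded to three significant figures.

ω = 167 rad/s
The rod makes angle φ with the slider axis where L sinφ = r sinθ; differentiating, L cosφ·φ̇ = r ω cosθ.
L cosφ = √(L² − r² sin²θ) = 0.25107 m.
|ω_rod| = r ω |cosθ| / √(L² − r² sin²θ) = 0.0566·167·0.71203/0.25107 = 26.802 rad/s.

26.8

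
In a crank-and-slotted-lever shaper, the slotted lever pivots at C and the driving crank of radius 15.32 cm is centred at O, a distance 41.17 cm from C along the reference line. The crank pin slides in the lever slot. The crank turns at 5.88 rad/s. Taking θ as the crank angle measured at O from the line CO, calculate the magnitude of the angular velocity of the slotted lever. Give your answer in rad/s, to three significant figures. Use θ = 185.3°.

3.43

ω = 5.88 rad/s
Crank pin A relative to C: A = (d + r cosθ, r sinθ); lever angle φ = atan2(r sinθ, d + r cosθ).
Differentiating tanφ: φ̇ = rω(d cosθ + r)/(d² + r² + 2dr cosθ).
d² + r² + 2dr cosθ = |CA|² = 0.0673616 m²;  d cosθ + r = -0.25674 m.
|ω_lever| = |0.1532·5.88·-0.25674| / 0.0673616 = 3.4333 rad/s.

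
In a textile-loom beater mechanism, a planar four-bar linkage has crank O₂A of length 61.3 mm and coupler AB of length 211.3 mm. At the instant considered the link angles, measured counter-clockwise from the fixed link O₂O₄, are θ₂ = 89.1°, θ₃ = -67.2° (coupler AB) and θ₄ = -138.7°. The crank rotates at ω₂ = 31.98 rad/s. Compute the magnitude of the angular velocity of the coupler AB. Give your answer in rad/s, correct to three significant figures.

7.25

ω₂ = 31.98 rad/s
Differentiating the loop-closure r₂e^{iθ₂}+r₃e^{iθ₃}=r₁+r₄e^{iθ₄} gives r₂ω₂e^{iθ₂}+r₃ω₃e^{iθ₃}=r₄ω₄e^{iθ₄}.
Eliminating the other unknown: ω₃ = r₂ω₂ sin(θ₄−θ₂) / [r₃ sin(θ₃−θ₄)].
Numerator sine = +0.74080; denominator sine = +0.94832.
Result = 0.0613·31.98·(+0.74080) / (0.2113·(+0.94832)) = +7.2475 rad/s; magnitude 7.2475 rad/s.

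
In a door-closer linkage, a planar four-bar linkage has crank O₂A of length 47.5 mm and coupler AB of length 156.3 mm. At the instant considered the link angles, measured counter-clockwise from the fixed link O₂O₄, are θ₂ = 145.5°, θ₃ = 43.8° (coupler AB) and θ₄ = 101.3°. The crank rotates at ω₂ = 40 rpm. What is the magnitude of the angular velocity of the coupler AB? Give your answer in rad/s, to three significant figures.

ω₂ = 4.189 rad/s (from 40 rpm).
Differentiating the loop-closure r₂e^{iθ₂}+r₃e^{iθ₃}=r₁+r₄e^{iθ₄} gives r₂ω₂e^{iθ₂}+r₃ω₃e^{iθ₃}=r₄ω₄e^{iθ₄}.
Eliminating the other unknown: ω₃ = r₂ω₂ sin(θ₄−θ₂) / [r₃ sin(θ₃−θ₄)].
Numerator sine = -0.69717; denominator sine = -0.84339.
Result = 0.0475·4.189·(-0.69717) / (0.1563·(-0.84339)) = +1.0523 rad/s; magnitude 1.0523 rad/s.

1.05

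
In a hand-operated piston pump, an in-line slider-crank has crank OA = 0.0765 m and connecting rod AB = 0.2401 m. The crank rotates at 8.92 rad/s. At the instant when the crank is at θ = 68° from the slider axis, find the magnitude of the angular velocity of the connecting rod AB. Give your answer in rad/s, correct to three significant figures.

ω = 8.92 rad/s
The rod makes angle φ with the slider axis where L sinφ = r sinθ; differentiating, L cosφ·φ̇ = r ω cosθ.
L cosφ = √(L² − r² sin²θ) = 0.22938 m.
|ω_rod| = r ω |cosθ| / √(L² − r² sin²θ) = 0.0765·8.92·0.37461/0.22938 = 1.1144 rad/s.

1.11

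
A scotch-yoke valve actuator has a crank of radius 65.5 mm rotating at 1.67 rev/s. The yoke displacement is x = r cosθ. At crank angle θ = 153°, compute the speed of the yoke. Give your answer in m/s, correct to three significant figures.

ω = 10.49 rad/s (from 1.67 rev/s).
x = r cosθ ⇒ ẋ = −rω sinθ.
|v| = rω|sinθ| = 0.0655·10.49·|sin 153°| = 0.31202 m/s.

0.312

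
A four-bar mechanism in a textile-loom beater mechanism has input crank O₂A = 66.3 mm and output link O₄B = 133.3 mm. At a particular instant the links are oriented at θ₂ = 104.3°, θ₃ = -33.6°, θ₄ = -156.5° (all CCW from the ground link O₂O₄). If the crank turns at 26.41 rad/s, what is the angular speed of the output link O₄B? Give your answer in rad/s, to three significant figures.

10.5

ω₂ = 26.41 rad/s
Differentiating the loop-closure r₂e^{iθ₂}+r₃e^{iθ₃}=r₁+r₄e^{iθ₄} gives r₂ω₂e^{iθ₂}+r₃ω₃e^{iθ₃}=r₄ω₄e^{iθ₄}.
Eliminating the other unknown: ω₄ = r₂ω₂ sin(θ₂−θ₃) / [r₄ sin(θ₄−θ₃)].
Numerator sine = +0.67043; denominator sine = -0.83962.
Result = 0.0663·26.41·(+0.67043) / (0.1333·(-0.83962)) = -10.489 rad/s; magnitude 10.489 rad/s.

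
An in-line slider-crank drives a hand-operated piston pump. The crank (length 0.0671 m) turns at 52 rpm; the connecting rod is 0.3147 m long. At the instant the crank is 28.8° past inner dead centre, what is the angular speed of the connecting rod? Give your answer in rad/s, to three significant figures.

1.02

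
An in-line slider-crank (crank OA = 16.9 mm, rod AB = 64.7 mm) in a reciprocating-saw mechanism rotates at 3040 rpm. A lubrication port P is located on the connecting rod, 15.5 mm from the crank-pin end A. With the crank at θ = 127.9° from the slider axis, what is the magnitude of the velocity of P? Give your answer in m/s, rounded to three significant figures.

4.79

ω = 318.3 rad/s.  Crank-pin speed |V_A| = rω = 5.3801 m/s, perpendicular to OA.
Rod angle: sinφ = −(r/L) sinθ ⇒ φ = -11.895°; ω_rod = −rω cosθ/√(L²−r²sin²θ) = +52.201 rad/s.
V_P = V_A + ω_rod × AP, with AP = 0.0155 m along the rod.
Components: V_Px = −rω sinθ − a·ω_rod·sinφ = -4.0786 m/s;  V_Py = rω cosθ + a·ω_rod·cosφ = -2.5132 m/s.
|V_P| = √(V_Px² + V_Py²) = 4.7907 m/s.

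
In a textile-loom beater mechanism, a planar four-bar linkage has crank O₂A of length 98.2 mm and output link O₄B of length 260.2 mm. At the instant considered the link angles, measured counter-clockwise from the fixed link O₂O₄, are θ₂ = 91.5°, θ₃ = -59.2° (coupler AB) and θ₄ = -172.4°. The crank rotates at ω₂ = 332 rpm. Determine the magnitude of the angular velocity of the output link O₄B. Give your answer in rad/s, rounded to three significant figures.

6.99

ω₂ = 34.77 rad/s (from 332 rpm).
Differentiating the loop-closure r₂e^{iθ₂}+r₃e^{iθ₃}=r₁+r₄e^{iθ₄} gives r₂ω₂e^{iθ₂}+r₃ω₃e^{iθ₃}=r₄ω₄e^{iθ₄}.
Eliminating the other unknown: ω₄ = r₂ω₂ sin(θ₂−θ₃) / [r₄ sin(θ₄−θ₃)].
Numerator sine = +0.48938; denominator sine = -0.91914.
Result = 0.0982·34.77·(+0.48938) / (0.2602·(-0.91914)) = -6.9862 rad/s; magnitude 6.9862 rad/s.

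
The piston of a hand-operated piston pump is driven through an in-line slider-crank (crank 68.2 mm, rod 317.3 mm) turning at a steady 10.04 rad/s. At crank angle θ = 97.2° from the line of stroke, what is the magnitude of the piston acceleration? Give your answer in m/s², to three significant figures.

2.33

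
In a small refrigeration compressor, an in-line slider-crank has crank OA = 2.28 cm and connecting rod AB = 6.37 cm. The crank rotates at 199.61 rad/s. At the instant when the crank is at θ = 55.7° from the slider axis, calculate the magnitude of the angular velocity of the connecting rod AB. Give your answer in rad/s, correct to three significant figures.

42.1

ω = 199.6 rad/s
The rod makes angle φ with the slider axis where L sinφ = r sinθ; differentiating, L cosφ·φ̇ = r ω cosθ.
L cosφ = √(L² − r² sin²θ) = 0.060852 m.
|ω_rod| = r ω |cosθ| / √(L² − r² sin²θ) = 0.0228·199.6·0.56353/0.060852 = 42.146 rad/s.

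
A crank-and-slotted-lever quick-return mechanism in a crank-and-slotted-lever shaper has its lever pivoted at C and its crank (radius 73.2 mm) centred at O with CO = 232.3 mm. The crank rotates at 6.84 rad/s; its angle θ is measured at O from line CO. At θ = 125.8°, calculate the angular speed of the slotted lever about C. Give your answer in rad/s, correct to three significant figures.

0.796

ω = 6.84 rad/s
Crank pin A relative to C: A = (d + r cosθ, r sinθ); lever angle φ = atan2(r sinθ, d + r cosθ).
Differentiating tanφ: φ̇ = rω(d cosθ + r)/(d² + r² + 2dr cosθ).
d² + r² + 2dr cosθ = |CA|² = 0.0394279 m²;  d cosθ + r = -0.062686 m.
|ω_lever| = |0.0732·6.84·-0.062686| / 0.0394279 = 0.79603 rad/s.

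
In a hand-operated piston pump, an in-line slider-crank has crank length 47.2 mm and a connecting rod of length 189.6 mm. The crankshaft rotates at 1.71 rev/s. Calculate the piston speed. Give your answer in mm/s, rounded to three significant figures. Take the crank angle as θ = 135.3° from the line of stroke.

293

ω = 2π·1.71 = 10.74 rad/s
For an in-line slider-crank, x = r cosθ + √(L² − r² sin²θ), so v = −rω sinθ·[1 + r cosθ/√(L² − r² sin²θ)].
With r = 0.0472 m, L = 0.1896 m, θ = 135.3°: √(L² − r² sin²θ) = 0.18667 m.
v = −0.0472·10.74·0.70339·[1 + 0.0472·-0.71080/0.18667] = -0.2926 m/s.
|v| = 0.2926 m/s = 292.6 mm/s.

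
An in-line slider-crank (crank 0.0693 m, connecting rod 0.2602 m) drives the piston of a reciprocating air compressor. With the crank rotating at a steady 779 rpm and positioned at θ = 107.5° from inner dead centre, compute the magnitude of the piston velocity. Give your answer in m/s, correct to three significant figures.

4.95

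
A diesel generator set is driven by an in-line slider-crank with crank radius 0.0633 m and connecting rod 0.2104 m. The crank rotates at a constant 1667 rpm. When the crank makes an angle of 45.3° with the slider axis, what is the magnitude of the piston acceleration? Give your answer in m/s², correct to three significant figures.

ω = 2π·1667/60 = 174.6 rad/s
x(θ) = r cosθ + √(L² − r² sin²θ); with ω constant, a = ω²·d²x/dθ².
d²x/dθ² = −r cosθ − r²(cos2θ)/√u − r⁴ sin²2θ/(4u^{3/2}),  u = L² − r² sin²θ = 0.0422437 m².
Substituting r = 0.0633 m, L = 0.2104 m, θ = 45.3°: d²x/dθ² = -0.044783 m.
a = ω²·d²x/dθ² = (174.6)²·(-0.044783) = -1364.7 m/s²;  |a| = 1364.7 m/s².

1360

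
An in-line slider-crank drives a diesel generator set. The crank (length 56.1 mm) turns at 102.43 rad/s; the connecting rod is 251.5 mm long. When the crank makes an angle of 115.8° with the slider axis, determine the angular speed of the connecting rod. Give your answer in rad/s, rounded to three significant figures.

ω = 102.4 rad/s
The rod makes angle φ with the slider axis where L sinφ = r sinθ; differentiating, L cosφ·φ̇ = r ω cosθ.
L cosφ = √(L² − r² sin²θ) = 0.24638 m.
|ω_rod| = r ω |cosθ| / √(L² − r² sin²θ) = 0.0561·102.4·0.43523/0.24638 = 10.151 rad/s.

10.2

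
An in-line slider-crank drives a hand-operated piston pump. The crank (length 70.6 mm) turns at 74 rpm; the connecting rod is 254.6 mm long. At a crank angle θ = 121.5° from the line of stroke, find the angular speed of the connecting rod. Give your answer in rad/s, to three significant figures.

1.16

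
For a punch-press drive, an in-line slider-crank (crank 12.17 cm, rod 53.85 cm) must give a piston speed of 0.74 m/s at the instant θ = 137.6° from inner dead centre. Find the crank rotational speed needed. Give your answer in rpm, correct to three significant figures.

104

For an in-line slider-crank, |v_piston| = rω|sinθ|·[1 + r cosθ/√(L² − r² sin²θ)].
With r = 0.1217 m, L = 0.5385 m, θ = 137.6°: the bracketed kinematic factor |dx/dθ| = 0.068205 m.
ω = v/|dx/dθ| = 0.74/0.068205 = 10.85 rad/s.
N = 60ω/(2π) = 103.61 rpm.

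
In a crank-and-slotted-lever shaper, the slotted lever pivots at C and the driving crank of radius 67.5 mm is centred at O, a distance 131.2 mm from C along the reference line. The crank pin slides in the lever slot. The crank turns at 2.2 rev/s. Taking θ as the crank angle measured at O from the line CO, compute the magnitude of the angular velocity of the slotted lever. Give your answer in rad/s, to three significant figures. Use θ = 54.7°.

4.18

ω = 13.82 rad/s (from 2.2 rev/s).
Crank pin A relative to C: A = (d + r cosθ, r sinθ); lever angle φ = atan2(r sinθ, d + r cosθ).
Differentiating tanφ: φ̇ = rω(d cosθ + r)/(d² + r² + 2dr cosθ).
d² + r² + 2dr cosθ = |CA|² = 0.0320047 m²;  d cosθ + r = +0.14331 m.
|ω_lever| = |0.0675·13.82·+0.14331| / 0.0320047 = 4.1781 rad/s.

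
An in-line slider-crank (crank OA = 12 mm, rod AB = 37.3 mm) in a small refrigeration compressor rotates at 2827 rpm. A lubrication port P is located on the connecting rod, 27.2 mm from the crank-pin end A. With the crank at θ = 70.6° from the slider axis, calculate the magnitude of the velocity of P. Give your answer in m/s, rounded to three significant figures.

3.64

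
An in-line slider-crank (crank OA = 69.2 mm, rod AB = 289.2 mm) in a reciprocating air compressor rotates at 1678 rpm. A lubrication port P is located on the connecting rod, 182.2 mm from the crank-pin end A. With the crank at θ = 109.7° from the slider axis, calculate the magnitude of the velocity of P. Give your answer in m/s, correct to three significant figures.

11.0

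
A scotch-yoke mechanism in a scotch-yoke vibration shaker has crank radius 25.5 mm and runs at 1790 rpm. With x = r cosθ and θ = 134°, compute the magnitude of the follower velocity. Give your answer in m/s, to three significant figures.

ω = 187.4 rad/s (from 1790 rpm).
x = r cosθ ⇒ ẋ = −rω sinθ.
|v| = rω|sinθ| = 0.0255·187.4·|sin 134°| = 3.4384 m/s.

3.44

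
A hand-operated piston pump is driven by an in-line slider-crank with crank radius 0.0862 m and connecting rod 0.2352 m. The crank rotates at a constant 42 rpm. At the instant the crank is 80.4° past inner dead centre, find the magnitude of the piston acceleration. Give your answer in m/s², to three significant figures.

0.338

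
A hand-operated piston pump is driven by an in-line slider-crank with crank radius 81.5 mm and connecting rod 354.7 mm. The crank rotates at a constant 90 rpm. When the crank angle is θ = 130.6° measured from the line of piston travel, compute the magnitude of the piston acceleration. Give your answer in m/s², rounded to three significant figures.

ω = 2π·90/60 = 9.425 rad/s
x(θ) = r cosθ + √(L² − r² sin²θ); with ω constant, a = ω²·d²x/dθ².
d²x/dθ² = −r cosθ − r²(cos2θ)/√u − r⁴ sin²2θ/(4u^{3/2}),  u = L² − r² sin²θ = 0.121983 m².
Substituting r = 0.0815 m, L = 0.3547 m, θ = 130.6°: d²x/dθ² = +0.055695 m.
a = ω²·d²x/dθ² = (9.425)²·(+0.055695) = +4.9472 m/s²;  |a| = 4.9472 m/s².

4.95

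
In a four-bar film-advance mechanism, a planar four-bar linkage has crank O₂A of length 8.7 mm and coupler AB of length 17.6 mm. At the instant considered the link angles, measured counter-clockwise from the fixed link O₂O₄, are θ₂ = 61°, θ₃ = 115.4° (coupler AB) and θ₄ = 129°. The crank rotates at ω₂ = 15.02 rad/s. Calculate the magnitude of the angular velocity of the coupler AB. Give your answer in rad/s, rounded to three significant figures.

29.3

ω₂ = 15.02 rad/s
Differentiating the loop-closure r₂e^{iθ₂}+r₃e^{iθ₃}=r₁+r₄e^{iθ₄} gives r₂ω₂e^{iθ₂}+r₃ω₃e^{iθ₃}=r₄ω₄e^{iθ₄}.
Eliminating the other unknown: ω₃ = r₂ω₂ sin(θ₄−θ₂) / [r₃ sin(θ₃−θ₄)].
Numerator sine = +0.92718; denominator sine = -0.23514.
Result = 0.0087·15.02·(+0.92718) / (0.0176·(-0.23514)) = -29.276 rad/s; magnitude 29.276 rad/s.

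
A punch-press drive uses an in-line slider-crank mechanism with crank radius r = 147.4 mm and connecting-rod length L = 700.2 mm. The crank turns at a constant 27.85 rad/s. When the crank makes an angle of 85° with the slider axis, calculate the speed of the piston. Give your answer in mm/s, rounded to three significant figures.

ω = 27.85 rad/s
For an in-line slider-crank, x = r cosθ + √(L² − r² sin²θ), so v = −rω sinθ·[1 + r cosθ/√(L² − r² sin²θ)].
With r = 0.1474 m, L = 0.7002 m, θ = 85°: √(L² − r² sin²θ) = 0.68463 m.
v = −0.1474·27.85·0.99619·[1 + 0.1474·0.08716/0.68463] = -4.1662 m/s.
|v| = 4.1662 m/s = 4166.2 mm/s.

4170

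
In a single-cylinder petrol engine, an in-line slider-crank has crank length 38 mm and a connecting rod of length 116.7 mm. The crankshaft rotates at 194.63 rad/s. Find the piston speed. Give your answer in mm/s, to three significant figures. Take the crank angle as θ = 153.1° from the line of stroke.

ω = 194.6 rad/s
For an in-line slider-crank, x = r cosθ + √(L² − r² sin²θ), so v = −rω sinθ·[1 + r cosθ/√(L² − r² sin²θ)].
With r = 0.038 m, L = 0.1167 m, θ = 153.1°: √(L² − r² sin²θ) = 0.11543 m.
v = −0.038·194.6·0.45243·[1 + 0.038·-0.89180/0.11543] = -2.3638 m/s.
|v| = 2.3638 m/s = 2363.8 mm/s.

2360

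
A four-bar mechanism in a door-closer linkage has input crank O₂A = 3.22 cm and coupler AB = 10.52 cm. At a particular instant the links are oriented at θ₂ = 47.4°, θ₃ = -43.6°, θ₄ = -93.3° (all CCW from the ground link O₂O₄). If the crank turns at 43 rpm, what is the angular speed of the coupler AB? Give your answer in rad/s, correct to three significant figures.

1.14

ω₂ = 4.503 rad/s (from 43 rpm).
Differentiating the loop-closure r₂e^{iθ₂}+r₃e^{iθ₃}=r₁+r₄e^{iθ₄} gives r₂ω₂e^{iθ₂}+r₃ω₃e^{iθ₃}=r₄ω₄e^{iθ₄}.
Eliminating the other unknown: ω₃ = r₂ω₂ sin(θ₄−θ₂) / [r₃ sin(θ₃−θ₄)].
Numerator sine = -0.63338; denominator sine = +0.76267.
Result = 0.0322·4.503·(-0.63338) / (0.1052·(+0.76267)) = -1.1446 rad/s; magnitude 1.1446 rad/s.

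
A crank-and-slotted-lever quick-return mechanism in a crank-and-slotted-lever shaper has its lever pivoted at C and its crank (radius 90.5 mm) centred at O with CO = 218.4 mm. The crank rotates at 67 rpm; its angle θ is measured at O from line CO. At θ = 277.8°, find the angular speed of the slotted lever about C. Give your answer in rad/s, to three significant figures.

ω = 7.016 rad/s (from 67 rpm).
Crank pin A relative to C: A = (d + r cosθ, r sinθ); lever angle φ = atan2(r sinθ, d + r cosθ).
Differentiating tanφ: φ̇ = rω(d cosθ + r)/(d² + r² + 2dr cosθ).
d² + r² + 2dr cosθ = |CA|² = 0.0612537 m²;  d cosθ + r = +0.12014 m.
|ω_lever| = |0.0905·7.016·+0.12014| / 0.0612537 = 1.2454 rad/s.

1.25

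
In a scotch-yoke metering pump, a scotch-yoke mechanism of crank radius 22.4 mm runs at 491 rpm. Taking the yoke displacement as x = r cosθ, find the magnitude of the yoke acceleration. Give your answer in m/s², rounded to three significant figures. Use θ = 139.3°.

ω = 51.42 rad/s (from 491 rpm).
x = r cosθ ⇒ ẍ = −rω² cosθ (ω constant).
|a| = rω²|cosθ| = 0.0224·(51.42)²·|cos 139.3°| = 44.897 m/s².

44.9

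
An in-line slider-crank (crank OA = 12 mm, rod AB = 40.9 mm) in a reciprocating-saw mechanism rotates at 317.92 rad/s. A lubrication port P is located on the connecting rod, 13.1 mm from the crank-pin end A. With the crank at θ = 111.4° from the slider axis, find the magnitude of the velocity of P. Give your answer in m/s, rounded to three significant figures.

3.55

ω = 317.9 rad/s.  Crank-pin speed |V_A| = rω = 3.815 m/s, perpendicular to OA.
Rod angle: sinφ = −(r/L) sinθ ⇒ φ = -15.853°; ω_rod = −rω cosθ/√(L²−r²sin²θ) = +35.38 rad/s.
V_P = V_A + ω_rod × AP, with AP = 0.0131 m along the rod.
Components: V_Px = −rω sinθ − a·ω_rod·sinφ = -3.4254 m/s;  V_Py = rω cosθ + a·ω_rod·cosφ = -0.94616 m/s.
|V_P| = √(V_Px² + V_Py²) = 3.5537 m/s.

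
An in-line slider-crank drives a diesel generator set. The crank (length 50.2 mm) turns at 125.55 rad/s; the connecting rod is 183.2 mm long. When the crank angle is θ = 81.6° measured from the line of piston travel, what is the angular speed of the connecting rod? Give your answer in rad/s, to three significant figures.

ω = 125.5 rad/s
The rod makes angle φ with the slider axis where L sinφ = r sinθ; differentiating, L cosφ·φ̇ = r ω cosθ.
L cosφ = √(L² − r² sin²θ) = 0.17634 m.
|ω_rod| = r ω |cosθ| / √(L² − r² sin²θ) = 0.0502·125.5·0.14608/0.17634 = 5.2212 rad/s.

5.22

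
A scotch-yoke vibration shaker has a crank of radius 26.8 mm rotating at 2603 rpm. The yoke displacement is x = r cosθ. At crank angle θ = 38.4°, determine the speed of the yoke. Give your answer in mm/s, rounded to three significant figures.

4540

ω = 272.6 rad/s (from 2603 rpm).
x = r cosθ ⇒ ẋ = −rω sinθ.
|v| = rω|sinθ| = 0.0268·272.6·|sin 38.4°| = 4.5377 m/s = 4537.7 mm/s.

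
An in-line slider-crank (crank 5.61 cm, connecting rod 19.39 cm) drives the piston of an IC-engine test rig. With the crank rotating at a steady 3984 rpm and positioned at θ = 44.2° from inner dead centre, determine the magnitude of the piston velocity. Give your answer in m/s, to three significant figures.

19.8

ω = 2π·3984/60 = 417.2 rad/s
For an in-line slider-crank, x = r cosθ + √(L² − r² sin²θ), so v = −rω sinθ·[1 + r cosθ/√(L² − r² sin²θ)].
With r = 0.0561 m, L = 0.1939 m, θ = 44.2°: √(L² − r² sin²θ) = 0.18991 m.
v = −0.0561·417.2·0.69717·[1 + 0.0561·0.71691/0.18991] = -19.773 m/s.
|v| = 19.773 m/s.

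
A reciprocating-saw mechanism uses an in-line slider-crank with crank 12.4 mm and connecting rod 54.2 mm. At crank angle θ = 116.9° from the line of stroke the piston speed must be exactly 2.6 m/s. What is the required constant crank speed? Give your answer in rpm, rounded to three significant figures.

2510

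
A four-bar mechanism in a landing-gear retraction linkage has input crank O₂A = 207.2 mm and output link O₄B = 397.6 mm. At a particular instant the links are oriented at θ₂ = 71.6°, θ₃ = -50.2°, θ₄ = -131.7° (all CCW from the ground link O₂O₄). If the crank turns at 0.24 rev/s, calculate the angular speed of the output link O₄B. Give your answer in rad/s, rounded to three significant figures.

0.675

ω₂ = 1.508 rad/s (from 0.24 rev/s).
Differentiating the loop-closure r₂e^{iθ₂}+r₃e^{iθ₃}=r₁+r₄e^{iθ₄} gives r₂ω₂e^{iθ₂}+r₃ω₃e^{iθ₃}=r₄ω₄e^{iθ₄}.
Eliminating the other unknown: ω₄ = r₂ω₂ sin(θ₂−θ₃) / [r₄ sin(θ₄−θ₃)].
Numerator sine = +0.84989; denominator sine = -0.98902.
Result = 0.2072·1.508·(+0.84989) / (0.3976·(-0.98902)) = -0.6753 rad/s; magnitude 0.6753 rad/s.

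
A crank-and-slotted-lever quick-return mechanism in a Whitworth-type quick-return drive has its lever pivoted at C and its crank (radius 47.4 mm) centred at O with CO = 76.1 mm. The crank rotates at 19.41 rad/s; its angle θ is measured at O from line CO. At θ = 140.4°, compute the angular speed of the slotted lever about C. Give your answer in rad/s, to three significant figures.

4.17

ω = 19.41 rad/s
Crank pin A relative to C: A = (d + r cosθ, r sinθ); lever angle φ = atan2(r sinθ, d + r cosθ).
Differentiating tanφ: φ̇ = rω(d cosθ + r)/(d² + r² + 2dr cosθ).
d² + r² + 2dr cosθ = |CA|² = 0.00247927 m²;  d cosθ + r = -0.011236 m.
|ω_lever| = |0.0474·19.41·-0.011236| / 0.00247927 = 4.1696 rad/s.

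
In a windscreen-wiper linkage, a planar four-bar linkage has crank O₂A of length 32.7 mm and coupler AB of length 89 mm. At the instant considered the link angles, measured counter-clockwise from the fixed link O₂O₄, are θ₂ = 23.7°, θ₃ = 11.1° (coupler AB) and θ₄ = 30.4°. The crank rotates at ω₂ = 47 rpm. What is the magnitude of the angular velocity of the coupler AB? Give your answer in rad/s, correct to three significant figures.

0.638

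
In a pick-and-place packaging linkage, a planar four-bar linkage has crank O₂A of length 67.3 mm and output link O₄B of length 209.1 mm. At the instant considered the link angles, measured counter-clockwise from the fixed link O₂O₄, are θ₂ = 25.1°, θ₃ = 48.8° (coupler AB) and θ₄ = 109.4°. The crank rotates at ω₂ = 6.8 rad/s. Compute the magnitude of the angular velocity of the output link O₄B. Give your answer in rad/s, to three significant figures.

ω₂ = 6.8 rad/s
Differentiating the loop-closure r₂e^{iθ₂}+r₃e^{iθ₃}=r₁+r₄e^{iθ₄} gives r₂ω₂e^{iθ₂}+r₃ω₃e^{iθ₃}=r₄ω₄e^{iθ₄}.
Eliminating the other unknown: ω₄ = r₂ω₂ sin(θ₂−θ₃) / [r₄ sin(θ₄−θ₃)].
Numerator sine = -0.40195; denominator sine = +0.87121.
Result = 0.0673·6.8·(-0.40195) / (0.2091·(+0.87121)) = -1.0098 rad/s; magnitude 1.0098 rad/s.

1.01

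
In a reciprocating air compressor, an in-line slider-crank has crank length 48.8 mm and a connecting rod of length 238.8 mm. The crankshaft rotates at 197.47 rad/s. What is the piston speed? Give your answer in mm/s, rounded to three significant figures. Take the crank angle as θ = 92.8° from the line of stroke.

9530

ω = 197.5 rad/s
For an in-line slider-crank, x = r cosθ + √(L² − r² sin²θ), so v = −rω sinθ·[1 + r cosθ/√(L² − r² sin²θ)].
With r = 0.0488 m, L = 0.2388 m, θ = 92.8°: √(L² − r² sin²θ) = 0.23377 m.
v = −0.0488·197.5·0.99881·[1 + 0.0488·-0.04885/0.23377] = -9.5269 m/s.
|v| = 9.5269 m/s = 9526.9 mm/s.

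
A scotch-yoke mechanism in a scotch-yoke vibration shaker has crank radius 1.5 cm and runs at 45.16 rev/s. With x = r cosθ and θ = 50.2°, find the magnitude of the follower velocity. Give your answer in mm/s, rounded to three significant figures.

3270

ω = 283.7 rad/s (from 45.16 rev/s).
x = r cosθ ⇒ ẋ = −rω sinθ.
|v| = rω|sinθ| = 0.015·283.7·|sin 50.2°| = 3.27 m/s = 3270 mm/s.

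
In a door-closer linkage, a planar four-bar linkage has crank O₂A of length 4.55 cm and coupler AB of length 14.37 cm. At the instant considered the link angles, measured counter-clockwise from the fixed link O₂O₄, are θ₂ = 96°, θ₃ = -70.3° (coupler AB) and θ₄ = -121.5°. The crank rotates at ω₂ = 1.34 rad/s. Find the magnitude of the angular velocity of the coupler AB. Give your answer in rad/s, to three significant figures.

0.331

ω₂ = 1.34 rad/s
Differentiating the loop-closure r₂e^{iθ₂}+r₃e^{iθ₃}=r₁+r₄e^{iθ₄} gives r₂ω₂e^{iθ₂}+r₃ω₃e^{iθ₃}=r₄ω₄e^{iθ₄}.
Eliminating the other unknown: ω₃ = r₂ω₂ sin(θ₄−θ₂) / [r₃ sin(θ₃−θ₄)].
Numerator sine = +0.60876; denominator sine = +0.77934.
Result = 0.0455·1.34·(+0.60876) / (0.1437·(+0.77934)) = +0.33142 rad/s; magnitude 0.33142 rad/s.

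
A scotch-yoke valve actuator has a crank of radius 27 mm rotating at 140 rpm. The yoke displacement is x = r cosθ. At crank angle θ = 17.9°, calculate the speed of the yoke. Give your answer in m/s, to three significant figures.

ω = 14.66 rad/s (from 140 rpm).
x = r cosθ ⇒ ẋ = −rω sinθ.
|v| = rω|sinθ| = 0.027·14.66·|sin 17.9°| = 0.12166 m/s.

0.122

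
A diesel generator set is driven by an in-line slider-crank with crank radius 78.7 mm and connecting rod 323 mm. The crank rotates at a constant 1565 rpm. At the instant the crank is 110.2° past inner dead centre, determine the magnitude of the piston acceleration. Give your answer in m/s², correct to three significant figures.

ω = 2π·1565/60 = 163.9 rad/s
x(θ) = r cosθ + √(L² − r² sin²θ); with ω constant, a = ω²·d²x/dθ².
d²x/dθ² = −r cosθ − r²(cos2θ)/√u − r⁴ sin²2θ/(4u^{3/2}),  u = L² − r² sin²θ = 0.0988738 m².
Substituting r = 0.0787 m, L = 0.323 m, θ = 110.2°: d²x/dθ² = +0.042046 m.
a = ω²·d²x/dθ² = (163.9)²·(+0.042046) = +1129.3 m/s²;  |a| = 1129.3 m/s².

1130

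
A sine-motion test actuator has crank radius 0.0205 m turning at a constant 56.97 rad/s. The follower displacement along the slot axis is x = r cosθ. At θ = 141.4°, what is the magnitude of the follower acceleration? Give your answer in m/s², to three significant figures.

52.0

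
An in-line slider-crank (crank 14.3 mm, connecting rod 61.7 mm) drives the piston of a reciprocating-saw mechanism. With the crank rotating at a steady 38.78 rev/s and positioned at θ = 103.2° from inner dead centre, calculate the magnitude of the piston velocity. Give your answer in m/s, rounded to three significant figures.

3.21

ω = 2π·38.8 = 243.7 rad/s
For an in-line slider-crank, x = r cosθ + √(L² − r² sin²θ), so v = −rω sinθ·[1 + r cosθ/√(L² − r² sin²θ)].
With r = 0.0143 m, L = 0.0617 m, θ = 103.2°: √(L² − r² sin²θ) = 0.060109 m.
v = −0.0143·243.7·0.97358·[1 + 0.0143·-0.22835/0.060109] = -3.208 m/s.
|v| = 3.208 m/s.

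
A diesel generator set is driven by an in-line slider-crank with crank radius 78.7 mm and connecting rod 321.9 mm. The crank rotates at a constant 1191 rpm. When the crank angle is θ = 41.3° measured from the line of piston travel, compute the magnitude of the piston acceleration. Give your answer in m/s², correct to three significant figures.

ω = 2π·1191/60 = 124.7 rad/s
x(θ) = r cosθ + √(L² − r² sin²θ); with ω constant, a = ω²·d²x/dθ².
d²x/dθ² = −r cosθ − r²(cos2θ)/√u − r⁴ sin²2θ/(4u^{3/2}),  u = L² − r² sin²θ = 0.100922 m².
Substituting r = 0.0787 m, L = 0.3219 m, θ = 41.3°: d²x/dθ² = -0.06193 m.
a = ω²·d²x/dθ² = (124.7)²·(-0.06193) = -963.34 m/s²;  |a| = 963.34 m/s².

963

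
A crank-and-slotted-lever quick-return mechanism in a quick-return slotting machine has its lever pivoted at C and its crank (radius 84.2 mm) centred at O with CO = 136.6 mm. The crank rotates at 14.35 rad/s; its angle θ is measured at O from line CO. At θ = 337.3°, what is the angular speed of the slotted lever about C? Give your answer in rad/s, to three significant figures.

5.41

ω = 14.35 rad/s
Crank pin A relative to C: A = (d + r cosθ, r sinθ); lever angle φ = atan2(r sinθ, d + r cosθ).
Differentiating tanφ: φ̇ = rω(d cosθ + r)/(d² + r² + 2dr cosθ).
d² + r² + 2dr cosθ = |CA|² = 0.0469707 m²;  d cosθ + r = +0.21022 m.
|ω_lever| = |0.0842·14.35·+0.21022| / 0.0469707 = 5.4076 rad/s.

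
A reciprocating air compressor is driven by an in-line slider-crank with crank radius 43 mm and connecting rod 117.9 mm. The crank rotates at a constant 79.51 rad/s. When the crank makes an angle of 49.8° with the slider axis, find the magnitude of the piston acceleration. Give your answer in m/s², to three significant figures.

162

ω = 79.51 rad/s
x(θ) = r cosθ + √(L² − r² sin²θ); with ω constant, a = ω²·d²x/dθ².
d²x/dθ² = −r cosθ − r²(cos2θ)/√u − r⁴ sin²2θ/(4u^{3/2}),  u = L² − r² sin²θ = 0.0128217 m².
Substituting r = 0.043 m, L = 0.1179 m, θ = 49.8°: d²x/dθ² = -0.025604 m.
a = ω²·d²x/dθ² = (79.51)²·(-0.025604) = -161.86 m/s²;  |a| = 161.86 m/s².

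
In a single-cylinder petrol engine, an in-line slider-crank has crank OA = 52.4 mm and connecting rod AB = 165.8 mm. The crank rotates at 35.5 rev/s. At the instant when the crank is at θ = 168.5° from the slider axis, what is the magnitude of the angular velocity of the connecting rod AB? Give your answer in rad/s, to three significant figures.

69.2

ω = 223.1 rad/s (converted from 35.5 rev/s).
The rod makes angle φ with the slider axis where L sinφ = r sinθ; differentiating, L cosφ·φ̇ = r ω cosθ.
L cosφ = √(L² − r² sin²θ) = 0.16547 m.
|ω_rod| = r ω |cosθ| / √(L² − r² sin²θ) = 0.0524·223.1·0.97992/0.16547 = 69.217 rad/s.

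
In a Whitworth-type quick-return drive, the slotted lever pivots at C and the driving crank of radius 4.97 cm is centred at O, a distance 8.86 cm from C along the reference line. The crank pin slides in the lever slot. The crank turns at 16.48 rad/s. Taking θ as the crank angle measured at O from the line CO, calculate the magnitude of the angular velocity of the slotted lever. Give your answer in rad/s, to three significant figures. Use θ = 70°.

4.91

ω = 16.48 rad/s
Crank pin A relative to C: A = (d + r cosθ, r sinθ); lever angle φ = atan2(r sinθ, d + r cosθ).
Differentiating tanφ: φ̇ = rω(d cosθ + r)/(d² + r² + 2dr cosθ).
d² + r² + 2dr cosθ = |CA|² = 0.0133322 m²;  d cosθ + r = +0.080003 m.
|ω_lever| = |0.0497·16.48·+0.080003| / 0.0133322 = 4.9149 rad/s.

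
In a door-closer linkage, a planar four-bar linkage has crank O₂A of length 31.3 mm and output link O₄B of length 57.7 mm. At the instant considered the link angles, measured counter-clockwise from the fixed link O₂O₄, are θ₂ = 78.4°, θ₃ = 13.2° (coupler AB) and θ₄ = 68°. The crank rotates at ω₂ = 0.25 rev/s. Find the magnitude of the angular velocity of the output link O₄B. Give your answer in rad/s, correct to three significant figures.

0.947

ω₂ = 1.571 rad/s (from 0.25 rev/s).
Differentiating the loop-closure r₂e^{iθ₂}+r₃e^{iθ₃}=r₁+r₄e^{iθ₄} gives r₂ω₂e^{iθ₂}+r₃ω₃e^{iθ₃}=r₄ω₄e^{iθ₄}.
Eliminating the other unknown: ω₄ = r₂ω₂ sin(θ₂−θ₃) / [r₄ sin(θ₄−θ₃)].
Numerator sine = +0.90778; denominator sine = +0.81714.
Result = 0.0313·1.571·(+0.90778) / (0.0577·(+0.81714)) = +0.9466 rad/s; magnitude 0.9466 rad/s.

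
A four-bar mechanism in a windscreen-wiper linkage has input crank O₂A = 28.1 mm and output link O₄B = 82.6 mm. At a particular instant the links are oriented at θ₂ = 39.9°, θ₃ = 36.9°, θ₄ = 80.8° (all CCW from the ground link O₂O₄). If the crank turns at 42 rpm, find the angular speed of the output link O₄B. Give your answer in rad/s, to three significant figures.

ω₂ = 4.398 rad/s (from 42 rpm).
Differentiating the loop-closure r₂e^{iθ₂}+r₃e^{iθ₃}=r₁+r₄e^{iθ₄} gives r₂ω₂e^{iθ₂}+r₃ω₃e^{iθ₃}=r₄ω₄e^{iθ₄}.
Eliminating the other unknown: ω₄ = r₂ω₂ sin(θ₂−θ₃) / [r₄ sin(θ₄−θ₃)].
Numerator sine = +0.05234; denominator sine = +0.69340.
Result = 0.0281·4.398·(+0.05234) / (0.0826·(+0.69340)) = +0.11293 rad/s; magnitude 0.11293 rad/s.

0.113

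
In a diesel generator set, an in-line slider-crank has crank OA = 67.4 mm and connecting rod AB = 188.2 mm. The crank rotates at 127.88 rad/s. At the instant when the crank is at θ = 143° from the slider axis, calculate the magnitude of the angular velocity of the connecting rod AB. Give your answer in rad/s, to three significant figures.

ω = 127.9 rad/s
The rod makes angle φ with the slider axis where L sinφ = r sinθ; differentiating, L cosφ·φ̇ = r ω cosθ.
L cosφ = √(L² − r² sin²θ) = 0.18378 m.
|ω_rod| = r ω |cosθ| / √(L² − r² sin²θ) = 0.0674·127.9·0.79864/0.18378 = 37.456 rad/s.

37.5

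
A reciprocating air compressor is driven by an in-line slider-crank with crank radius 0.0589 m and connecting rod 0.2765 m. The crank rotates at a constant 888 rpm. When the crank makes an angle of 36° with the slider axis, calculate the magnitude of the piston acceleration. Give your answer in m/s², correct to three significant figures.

ω = 2π·888/60 = 92.99 rad/s
x(θ) = r cosθ + √(L² − r² sin²θ); with ω constant, a = ω²·d²x/dθ².
d²x/dθ² = −r cosθ − r²(cos2θ)/√u − r⁴ sin²2θ/(4u^{3/2}),  u = L² − r² sin²θ = 0.0752537 m².
Substituting r = 0.0589 m, L = 0.2765 m, θ = 36°: d²x/dθ² = -0.051691 m.
a = ω²·d²x/dθ² = (92.99)²·(-0.051691) = -446.99 m/s²;  |a| = 446.99 m/s².

447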